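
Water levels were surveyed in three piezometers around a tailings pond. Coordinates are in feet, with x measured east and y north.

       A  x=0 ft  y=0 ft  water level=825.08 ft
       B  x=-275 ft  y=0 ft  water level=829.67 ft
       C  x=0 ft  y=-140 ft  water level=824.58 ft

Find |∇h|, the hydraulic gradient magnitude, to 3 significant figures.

∂h/∂x = (829.67 − 825.08) / (-275 − 0) = -0.01669
∂h/∂y = (824.58 − 825.08) / (-140 − 0) = +0.003571
|∇h| = √(-0.01669² + 0.003571²) = 0.01707

0.0171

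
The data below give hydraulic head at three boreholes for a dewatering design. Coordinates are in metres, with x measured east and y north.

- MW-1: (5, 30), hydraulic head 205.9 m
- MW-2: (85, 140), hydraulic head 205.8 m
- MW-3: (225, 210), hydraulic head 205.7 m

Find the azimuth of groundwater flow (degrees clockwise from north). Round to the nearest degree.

With h = a·x + b·y + c and MW-1 as origin, the differences give:
  80·a + 110·b = -0.1
  220·a + 180·b = -0.2
Eliminate b (×180 and ×110, subtract): -9800·a = 4.00 → a = ∂h/∂x = -0.0004082
Back-substitute: b = ∂h/∂y = -0.0006122.
Flow direction (−∇h) has components (+0.0004082 E, +0.0006122 N).
Azimuth = atan2(E, N) = atan2(+0.0004082, +0.0006122) = 33.7° ≈ 034°.

034°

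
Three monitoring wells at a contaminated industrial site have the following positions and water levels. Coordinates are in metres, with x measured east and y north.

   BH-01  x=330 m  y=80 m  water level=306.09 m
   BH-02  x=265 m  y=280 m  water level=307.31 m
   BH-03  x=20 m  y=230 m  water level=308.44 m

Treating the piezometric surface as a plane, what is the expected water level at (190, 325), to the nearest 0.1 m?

307.9 m

Taking BH-01 as reference: BH-02−BH-01 = (-65, 200, +1.22); BH-03−BH-01 = (-310, 150, +2.35).
Solve a·Δx + b·Δy = Δh: det = (-65)·150 − (-310)·200 = 52250.
∂h/∂x = [(+1.22)·150 − (+2.35)·200] / 52250 = -0.005493
∂h/∂y = [(-65)·(+2.35) − (-310)·(+1.22)] / 52250 = +0.004315
h(190, 325) = 306.09 + (-0.005493)·(-140) + (+0.004315)·(245) = 306.09 +0.769 +1.057 = 307.916 m.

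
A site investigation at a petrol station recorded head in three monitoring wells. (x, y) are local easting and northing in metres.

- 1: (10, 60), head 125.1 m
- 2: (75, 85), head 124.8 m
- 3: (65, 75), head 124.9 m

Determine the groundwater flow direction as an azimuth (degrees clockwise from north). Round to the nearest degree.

008°

Differences from 1: to 2 (Δx, Δy, Δh) = (65, 25, -0.3); to 3 = (55, 15, -0.2).
Determinant of the coordinate differences = 65·15 − 55·25 = -400.
∂h/∂x = [(-0.3)·15 − (-0.2)·25] / -400 = -0.001250
∂h/∂y = [65·(-0.2) − 55·(-0.3)] / -400 = -0.008750
Flow direction (−∇h) has components (+0.001250 E, +0.008750 N).
Azimuth = atan2(E, N) = atan2(+0.001250, +0.008750) = 8.1° ≈ 008°.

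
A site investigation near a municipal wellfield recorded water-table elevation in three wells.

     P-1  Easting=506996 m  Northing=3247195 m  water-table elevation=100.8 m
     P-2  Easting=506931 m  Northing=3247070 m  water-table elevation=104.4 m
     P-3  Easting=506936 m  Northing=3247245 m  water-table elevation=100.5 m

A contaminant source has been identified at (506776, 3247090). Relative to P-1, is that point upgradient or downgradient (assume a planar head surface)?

Three-point gradient (reference P-1): Δ to P-2 = (-65, -125, +3.6), Δ to P-3 = (-60, 50, -0.3).
∂h/∂x = -0.01326, ∂h/∂y = -0.02191 (det = -10750).
Head at (506776, 3247090) = 100.8 + (-0.01326)·(-220) + (-0.02191)·(-105) = 106.02 m.
That is higher than the 100.8 m at P-1, so the point is upgradient.

upgradient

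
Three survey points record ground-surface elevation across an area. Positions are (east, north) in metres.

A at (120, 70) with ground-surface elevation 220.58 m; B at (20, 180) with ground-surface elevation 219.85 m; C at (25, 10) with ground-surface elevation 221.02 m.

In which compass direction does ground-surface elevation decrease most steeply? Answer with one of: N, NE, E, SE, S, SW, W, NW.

N

Differences from A: to B (Δx, Δy, Δh) = (-100, 110, -0.73); to C = (-95, -60, +0.44).
Determinant of the coordinate differences = (-100)·(-60) − (-95)·110 = 16450.
∂z/∂x = [(-0.73)·(-60) − (+0.44)·110] / 16450 = -0.0002796
∂z/∂y = [(-100)·(+0.44) − (-95)·(-0.73)] / 16450 = -0.006891
Steepest decrease is along −∇f = (+0.0002796 E, +0.006891 N) → north.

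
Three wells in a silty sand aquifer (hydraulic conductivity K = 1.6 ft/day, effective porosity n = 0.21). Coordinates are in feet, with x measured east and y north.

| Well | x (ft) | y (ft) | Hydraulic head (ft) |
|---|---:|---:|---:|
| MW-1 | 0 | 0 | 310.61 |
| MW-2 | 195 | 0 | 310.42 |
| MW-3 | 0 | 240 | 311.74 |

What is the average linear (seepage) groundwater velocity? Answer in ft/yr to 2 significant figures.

13 ft/yr

∂h/∂x = (310.42 − 310.61) / (195 − 0) = -0.0009744
∂h/∂y = (311.74 − 310.61) / (240 − 0) = +0.004708
|∇h| = √(-0.0009744² + 0.004708²) = 0.004808
Seepage velocity v = K·i/n = 1.6 × 0.004808 / 0.21 = 0.03663 ft/day = 13.38 ft/yr.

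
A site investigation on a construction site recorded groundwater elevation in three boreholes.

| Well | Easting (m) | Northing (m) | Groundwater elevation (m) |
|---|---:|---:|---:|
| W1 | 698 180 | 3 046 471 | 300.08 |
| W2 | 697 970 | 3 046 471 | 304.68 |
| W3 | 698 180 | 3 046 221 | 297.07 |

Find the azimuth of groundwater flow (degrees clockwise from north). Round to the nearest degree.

∂h/∂x = (304.68 − 300.08) / (697970 − 698180) = -0.02190
∂h/∂y = (297.07 − 300.08) / (3046221 − 3046471) = +0.01204
Flow direction (−∇h) has components (+0.02190 E, -0.01204 N).
Azimuth = atan2(E, N) = atan2(+0.02190, -0.01204) = 118.8° ≈ 119°.

119°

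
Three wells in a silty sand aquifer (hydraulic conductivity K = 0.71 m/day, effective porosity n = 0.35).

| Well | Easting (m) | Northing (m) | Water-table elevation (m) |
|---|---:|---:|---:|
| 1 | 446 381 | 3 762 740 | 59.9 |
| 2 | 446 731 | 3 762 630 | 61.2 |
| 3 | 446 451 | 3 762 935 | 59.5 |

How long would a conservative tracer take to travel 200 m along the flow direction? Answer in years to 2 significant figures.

66 years

Differences from 1: to 2 (Δx, Δy, Δh) = (350, -110, +1.3); to 3 = (70, 195, -0.4).
Determinant of the coordinate differences = 350·195 − 70·(-110) = 75950.
∂h/∂x = [(+1.3)·195 − (-0.4)·(-110)] / 75950 = +0.002758
∂h/∂y = [350·(-0.4) − 70·(+1.3)] / 75950 = -0.003041
|∇h| = √(0.002758² + -0.003041²) = 0.004105
Seepage velocity v = K·i/n = 0.71 × 0.004105 / 0.35 = 0.008327 m/day.
t = 200 / 0.008327 = 2.402e+04 days = 65.8 years.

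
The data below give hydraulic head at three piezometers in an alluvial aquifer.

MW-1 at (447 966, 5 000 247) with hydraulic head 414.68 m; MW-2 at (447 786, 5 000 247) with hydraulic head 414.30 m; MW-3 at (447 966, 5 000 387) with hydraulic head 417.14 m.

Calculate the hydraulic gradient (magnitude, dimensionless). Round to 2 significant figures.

∂h/∂x = (414.30 − 414.68) / (447786 − 447966) = +0.002111
∂h/∂y = (417.14 − 414.68) / (5000387 − 5000247) = +0.01757
|∇h| = √(0.002111² + 0.01757²) = 0.0177

0.018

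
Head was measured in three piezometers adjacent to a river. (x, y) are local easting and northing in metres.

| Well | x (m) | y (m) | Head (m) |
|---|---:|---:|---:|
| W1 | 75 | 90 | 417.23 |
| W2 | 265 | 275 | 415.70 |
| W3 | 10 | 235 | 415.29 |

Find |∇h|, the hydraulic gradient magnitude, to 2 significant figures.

0.012

Three-point gradient (reference W1): Δ to W2 = (190, 185, -1.53), Δ to W3 = (-65, 145, -1.94).
∂h/∂x = +0.003463, ∂h/∂y = -0.01183 (det = 39575).
|∇h| = √(0.003463² + -0.01183²) = 0.01233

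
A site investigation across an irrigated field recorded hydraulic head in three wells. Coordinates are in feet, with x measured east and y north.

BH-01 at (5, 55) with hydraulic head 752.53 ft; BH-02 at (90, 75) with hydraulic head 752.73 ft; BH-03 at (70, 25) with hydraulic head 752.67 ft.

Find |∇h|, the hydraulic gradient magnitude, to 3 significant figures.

With h = a·x + b·y + c and BH-01 as origin, the differences give:
  85·a + 20·b = +0.20
  65·a + (-30)·b = +0.14
Eliminate b (×(-30) and ×20, subtract): -3850·a = -8.800 → a = ∂h/∂x = +0.002286
Back-substitute: b = ∂h/∂y = +0.0002857.
|∇h| = √(0.002286² + 0.0002857²) = 0.002304

0.00230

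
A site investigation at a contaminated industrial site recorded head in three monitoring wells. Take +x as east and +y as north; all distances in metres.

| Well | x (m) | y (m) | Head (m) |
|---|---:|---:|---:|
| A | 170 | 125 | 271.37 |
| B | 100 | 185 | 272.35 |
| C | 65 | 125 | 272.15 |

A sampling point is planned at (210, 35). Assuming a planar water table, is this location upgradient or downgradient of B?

downgradient

Three-point gradient (reference A): Δ to B = (-70, 60, +0.98), Δ to C = (-105, 0, +0.78).
∂h/∂x = -0.007429, ∂h/∂y = +0.007667 (det = 6300).
Head at (210, 35) = 271.37 + (-0.007429)·(40) + (+0.007667)·(-90) = 270.38 m.
That is lower than the 272.35 m at B, so the point is downgradient.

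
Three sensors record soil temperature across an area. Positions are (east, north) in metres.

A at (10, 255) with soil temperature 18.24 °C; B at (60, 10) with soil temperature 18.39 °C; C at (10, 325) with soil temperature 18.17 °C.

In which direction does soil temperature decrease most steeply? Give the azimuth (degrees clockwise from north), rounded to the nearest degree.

Taking A as reference: B−A = (50, -245, +0.15); C−A = (0, 70, -0.07).
Determinant of the coordinate differences = 50·70 − 0·(-245) = 3500.
∂T/∂x = [(+0.15)·70 − (-0.07)·(-245)] / 3500 = -0.001900
∂T/∂y = [50·(-0.07) − 0·(+0.15)] / 3500 = -0.0010000
Steepest decrease is along −∇f: components (+0.001900 E, +0.0010000 N).
Azimuth = atan2(+0.001900, +0.0010000) = 62.2° ≈ 062°.

062°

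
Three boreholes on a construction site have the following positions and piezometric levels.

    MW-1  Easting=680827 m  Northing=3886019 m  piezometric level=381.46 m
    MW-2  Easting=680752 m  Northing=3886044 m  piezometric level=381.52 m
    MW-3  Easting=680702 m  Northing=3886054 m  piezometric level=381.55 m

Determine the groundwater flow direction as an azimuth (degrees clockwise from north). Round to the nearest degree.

169°

Taking MW-1 as reference: MW-2−MW-1 = (-75, 25, +0.06); MW-3−MW-1 = (-125, 35, +0.09).
Determinant of the coordinate differences = (-75)·35 − (-125)·25 = 500.
∂h/∂x = [(+0.06)·35 − (+0.09)·25] / 500 = -0.0003000
∂h/∂y = [(-75)·(+0.09) − (-125)·(+0.06)] / 500 = +0.001500
Flow direction (−∇h) has components (+0.0003000 E, -0.001500 N).
Azimuth = atan2(E, N) = atan2(+0.0003000, -0.001500) = 168.7° ≈ 169°.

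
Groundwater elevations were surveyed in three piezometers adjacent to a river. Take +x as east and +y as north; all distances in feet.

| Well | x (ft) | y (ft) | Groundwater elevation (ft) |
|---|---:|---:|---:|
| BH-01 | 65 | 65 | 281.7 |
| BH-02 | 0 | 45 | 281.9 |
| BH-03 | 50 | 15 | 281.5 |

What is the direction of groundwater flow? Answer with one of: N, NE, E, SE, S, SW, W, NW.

Taking BH-01 as reference: BH-02−BH-01 = (-65, -20, +0.2); BH-03−BH-01 = (-15, -50, -0.2).
Determinant of the coordinate differences = (-65)·(-50) − (-15)·(-20) = 2950.
∂h/∂x = [(+0.2)·(-50) − (-0.2)·(-20)] / 2950 = -0.004746
∂h/∂y = [(-65)·(-0.2) − (-15)·(+0.2)] / 2950 = +0.005424
Flow = −∇h = (+0.004746 east, -0.005424 north), which points southeast.

SE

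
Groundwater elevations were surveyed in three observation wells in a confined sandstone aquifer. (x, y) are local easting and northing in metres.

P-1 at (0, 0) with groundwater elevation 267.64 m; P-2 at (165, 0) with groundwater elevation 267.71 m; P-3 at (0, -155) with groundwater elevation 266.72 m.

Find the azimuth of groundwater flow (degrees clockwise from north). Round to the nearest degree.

∂h/∂x = (267.71 − 267.64) / (165 − 0) = +0.0004242
∂h/∂y = (266.72 − 267.64) / (-155 − 0) = +0.005935
Flow direction (−∇h) has components (-0.0004242 E, -0.005935 N).
Azimuth = atan2(E, N) = atan2(-0.0004242, -0.005935) = 184.1° ≈ 184°.

184°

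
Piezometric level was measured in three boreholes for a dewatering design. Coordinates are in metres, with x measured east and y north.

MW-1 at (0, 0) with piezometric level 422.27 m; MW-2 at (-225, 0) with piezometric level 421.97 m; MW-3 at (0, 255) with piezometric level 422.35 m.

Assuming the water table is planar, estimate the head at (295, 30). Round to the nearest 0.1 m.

∂h/∂x = (421.97 − 422.27) / (-225 − 0) = +0.001333
∂h/∂y = (422.35 − 422.27) / (255 − 0) = +0.0003137
h(295, 30) = 422.27 + (+0.001333)·(295) + (+0.0003137)·(30) = 422.27 +0.393 +0.009 = 422.673 m.

422.7 m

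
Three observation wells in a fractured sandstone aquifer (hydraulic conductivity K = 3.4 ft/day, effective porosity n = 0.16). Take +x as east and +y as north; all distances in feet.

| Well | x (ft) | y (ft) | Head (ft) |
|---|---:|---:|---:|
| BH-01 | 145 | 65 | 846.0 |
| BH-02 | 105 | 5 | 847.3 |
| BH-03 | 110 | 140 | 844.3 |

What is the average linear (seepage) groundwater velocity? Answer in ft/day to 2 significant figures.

0.47 ft/day

Three-point gradient (reference BH-01): Δ to BH-02 = (-40, -60, +1.3), Δ to BH-03 = (-35, 75, -1.7).
∂h/∂x = +0.0008824, ∂h/∂y = -0.02225 (det = -5100).
|∇h| = √(0.0008824² + -0.02225²) = 0.02227
Seepage velocity v = K·i/n = 3.4 × 0.02227 / 0.16 = 0.4732 ft/day.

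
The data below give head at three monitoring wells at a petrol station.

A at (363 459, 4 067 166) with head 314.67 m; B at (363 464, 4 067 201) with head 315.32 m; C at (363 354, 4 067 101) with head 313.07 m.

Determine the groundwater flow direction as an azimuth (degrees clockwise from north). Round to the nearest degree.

Differences from A: to B (Δx, Δy, Δh) = (5, 35, +0.65); to C = (-105, -65, -1.60).
Determinant of the coordinate differences = 5·(-65) − (-105)·35 = 3350.
∂h/∂x = [(+0.65)·(-65) − (-1.60)·35] / 3350 = +0.004104
∂h/∂y = [5·(-1.60) − (-105)·(+0.65)] / 3350 = +0.01799
Flow direction (−∇h) has components (-0.004104 E, -0.01799 N).
Azimuth = atan2(E, N) = atan2(-0.004104, -0.01799) = 192.9° ≈ 193°.

193°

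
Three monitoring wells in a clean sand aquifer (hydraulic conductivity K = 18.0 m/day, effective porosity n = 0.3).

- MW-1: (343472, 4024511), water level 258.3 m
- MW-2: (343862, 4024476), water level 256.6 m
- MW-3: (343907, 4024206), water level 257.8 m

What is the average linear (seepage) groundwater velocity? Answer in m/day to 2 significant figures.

Taking MW-1 as reference: MW-2−MW-1 = (390, -35, -1.7); MW-3−MW-1 = (435, -305, -0.5).
Solve a·Δx + b·Δy = Δh: det = 390·(-305) − 435·(-35) = -103725.
∂h/∂x = [(-1.7)·(-305) − (-0.5)·(-35)] / -103725 = -0.004830
∂h/∂y = [390·(-0.5) − 435·(-1.7)] / -103725 = -0.005249
|∇h| = √(-0.004830² + -0.005249²) = 0.007133
Seepage velocity v = K·i/n = 18.0 × 0.007133 / 0.3 = 0.428 m/day.

0.43 m/day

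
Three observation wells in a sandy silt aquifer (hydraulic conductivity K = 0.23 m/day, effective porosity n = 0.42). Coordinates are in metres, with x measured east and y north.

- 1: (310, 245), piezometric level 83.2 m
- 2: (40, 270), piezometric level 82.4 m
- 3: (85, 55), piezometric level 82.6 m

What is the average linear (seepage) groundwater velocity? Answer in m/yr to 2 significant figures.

0.59 m/yr

Differences from 1: to 2 (Δx, Δy, Δh) = (-270, 25, -0.8); to 3 = (-225, -190, -0.6).
Determinant of the coordinate differences = (-270)·(-190) − (-225)·25 = 56925.
∂h/∂x = [(-0.8)·(-190) − (-0.6)·25] / 56925 = +0.002934
∂h/∂y = [(-270)·(-0.6) − (-225)·(-0.8)] / 56925 = -0.0003162
|∇h| = √(0.002934² + -0.0003162²) = 0.002951
Seepage velocity v = K·i/n = 0.23 × 0.002951 / 0.42 = 0.001616 m/day = 0.5902 m/yr.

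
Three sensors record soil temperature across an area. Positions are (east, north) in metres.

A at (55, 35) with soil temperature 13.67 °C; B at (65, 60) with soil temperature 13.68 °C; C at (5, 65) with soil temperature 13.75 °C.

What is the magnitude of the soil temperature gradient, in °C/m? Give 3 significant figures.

0.00138 °C/m

Three-point gradient (reference A): Δ to B = (10, 25, +0.01), Δ to C = (-50, 30, +0.08).
∂T/∂x = -0.001097, ∂T/∂y = +0.0008387 (det = 1550).
|∇f| = √(-0.001097² + 0.0008387²) = 0.001381 °C/m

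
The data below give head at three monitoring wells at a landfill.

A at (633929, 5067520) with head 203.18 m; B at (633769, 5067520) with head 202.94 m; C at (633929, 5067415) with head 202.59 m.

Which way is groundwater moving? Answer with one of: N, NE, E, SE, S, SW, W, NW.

∂h/∂x = (202.94 − 203.18) / (633769 − 633929) = +0.001500
∂h/∂y = (202.59 − 203.18) / (5067415 − 5067520) = +0.005619
Flow = −∇h = (-0.001500 east, -0.005619 north), which points south.

S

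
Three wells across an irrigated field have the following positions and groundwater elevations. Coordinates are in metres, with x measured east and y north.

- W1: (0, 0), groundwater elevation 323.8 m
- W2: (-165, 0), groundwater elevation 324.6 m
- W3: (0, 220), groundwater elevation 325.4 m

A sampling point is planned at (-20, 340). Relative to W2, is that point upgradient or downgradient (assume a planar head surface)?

upgradient

∂h/∂x = (324.6 − 323.8) / (-165 − 0) = -0.004848
∂h/∂y = (325.4 − 323.8) / (220 − 0) = +0.007273
Head at (-20, 340) = 323.8 + (-0.004848)·(-20) + (+0.007273)·(340) = 326.37 m.
That is higher than the 324.6 m at W2, so the point is upgradient.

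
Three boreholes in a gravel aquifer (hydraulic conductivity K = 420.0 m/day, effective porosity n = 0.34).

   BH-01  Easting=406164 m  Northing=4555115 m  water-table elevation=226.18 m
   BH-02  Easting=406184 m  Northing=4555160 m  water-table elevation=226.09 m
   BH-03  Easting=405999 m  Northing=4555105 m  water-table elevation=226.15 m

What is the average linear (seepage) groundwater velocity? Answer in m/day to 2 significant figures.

2.7 m/day

Taking BH-01 as reference: BH-02−BH-01 = (20, 45, -0.09); BH-03−BH-01 = (-165, -10, -0.03).
Determinant of the coordinate differences = 20·(-10) − (-165)·45 = 7225.
∂h/∂x = [(-0.09)·(-10) − (-0.03)·45] / 7225 = +0.0003114
∂h/∂y = [20·(-0.03) − (-165)·(-0.09)] / 7225 = -0.002138
|∇h| = √(0.0003114² + -0.002138²) = 0.002161
Seepage velocity v = K·i/n = 420.0 × 0.002161 / 0.34 = 2.669 m/day.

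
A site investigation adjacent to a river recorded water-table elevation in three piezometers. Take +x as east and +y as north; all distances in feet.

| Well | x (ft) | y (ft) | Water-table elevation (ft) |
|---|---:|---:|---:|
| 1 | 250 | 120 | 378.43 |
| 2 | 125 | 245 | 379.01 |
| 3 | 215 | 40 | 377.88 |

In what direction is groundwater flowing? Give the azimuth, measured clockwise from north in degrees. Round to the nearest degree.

With h = a·x + b·y + c and 1 as origin, the differences give:
  (-125)·a + 125·b = +0.58
  (-35)·a + (-80)·b = -0.55
Eliminate b (×(-80) and ×125, subtract): 14375·a = 22.350 → a = ∂h/∂x = +0.001555
Back-substitute: b = ∂h/∂y = +0.006195.
Flow direction (−∇h) has components (-0.001555 E, -0.006195 N).
Azimuth = atan2(E, N) = atan2(-0.001555, -0.006195) = 194.1° ≈ 194°.

194°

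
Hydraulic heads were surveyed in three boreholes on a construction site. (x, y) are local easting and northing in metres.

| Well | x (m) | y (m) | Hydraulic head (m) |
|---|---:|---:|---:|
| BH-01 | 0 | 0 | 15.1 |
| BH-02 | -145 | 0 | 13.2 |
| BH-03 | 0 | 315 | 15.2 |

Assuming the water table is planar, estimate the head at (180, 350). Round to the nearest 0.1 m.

∂h/∂x = (13.2 − 15.1) / (-145 − 0) = +0.01310
∂h/∂y = (15.2 − 15.1) / (315 − 0) = +0.0003175
h(180, 350) = 15.1 + (+0.01310)·(180) + (+0.0003175)·(350) = 15.1 +2.359 +0.111 = 17.570 m.

17.6 m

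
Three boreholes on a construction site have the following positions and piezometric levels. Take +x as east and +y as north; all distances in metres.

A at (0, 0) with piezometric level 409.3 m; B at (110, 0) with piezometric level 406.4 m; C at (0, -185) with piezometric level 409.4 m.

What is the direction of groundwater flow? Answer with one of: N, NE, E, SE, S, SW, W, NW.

∂h/∂x = (406.4 − 409.3) / (110 − 0) = -0.02636
∂h/∂y = (409.4 − 409.3) / (-185 − 0) = -0.0005405
Flow = −∇h = (+0.02636 east, +0.0005405 north), which points east.

E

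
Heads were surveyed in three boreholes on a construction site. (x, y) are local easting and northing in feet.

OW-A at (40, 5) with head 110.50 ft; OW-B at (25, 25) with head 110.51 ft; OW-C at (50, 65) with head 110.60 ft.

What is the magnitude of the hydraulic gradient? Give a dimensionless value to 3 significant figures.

Three-point gradient (reference OW-A): Δ to OW-B = (-15, 20, +0.01), Δ to OW-C = (10, 60, +0.10).
∂h/∂x = +0.001273, ∂h/∂y = +0.001455 (det = -1100).
|∇h| = √(0.001273² + 0.001455²) = 0.001933

0.00193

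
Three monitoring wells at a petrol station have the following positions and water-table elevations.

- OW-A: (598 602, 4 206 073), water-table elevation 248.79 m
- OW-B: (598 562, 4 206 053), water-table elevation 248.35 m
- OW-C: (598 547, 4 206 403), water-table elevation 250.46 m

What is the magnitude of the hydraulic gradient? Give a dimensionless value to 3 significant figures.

0.0101

Taking OW-A as reference: OW-B−OW-A = (-40, -20, -0.44); OW-C−OW-A = (-55, 330, +1.67).
Solve a·Δx + b·Δy = Δh: det = (-40)·330 − (-55)·(-20) = -14300.
∂h/∂x = [(-0.44)·330 − (+1.67)·(-20)] / -14300 = +0.007818
∂h/∂y = [(-40)·(+1.67) − (-55)·(-0.44)] / -14300 = +0.006364
|∇h| = √(0.007818² + 0.006364²) = 0.01008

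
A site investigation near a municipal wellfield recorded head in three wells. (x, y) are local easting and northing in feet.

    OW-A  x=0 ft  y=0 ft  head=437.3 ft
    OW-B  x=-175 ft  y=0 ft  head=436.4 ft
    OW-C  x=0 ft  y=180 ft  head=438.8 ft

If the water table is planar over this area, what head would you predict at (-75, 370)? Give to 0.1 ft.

∂h/∂x = (436.4 − 437.3) / (-175 − 0) = +0.005143
∂h/∂y = (438.8 − 437.3) / (180 − 0) = +0.008333
h(-75, 370) = 437.3 + (+0.005143)·(-75) + (+0.008333)·(370) = 437.3 -0.386 +3.083 = 439.998 ft.

440.0 ft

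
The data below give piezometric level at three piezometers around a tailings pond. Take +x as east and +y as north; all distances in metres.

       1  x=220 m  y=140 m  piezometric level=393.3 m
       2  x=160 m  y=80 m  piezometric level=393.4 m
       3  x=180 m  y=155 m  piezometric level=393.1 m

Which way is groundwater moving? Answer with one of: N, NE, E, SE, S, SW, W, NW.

NW

With h = a·x + b·y + c and 1 as origin, the differences give:
  (-60)·a + (-60)·b = +0.1
  (-40)·a + 15·b = -0.2
Eliminate b (×15 and ×(-60), subtract): -3300·a = -10.50 → a = ∂h/∂x = +0.003182
Back-substitute: b = ∂h/∂y = -0.004848.
Flow = −∇h = (-0.003182 east, +0.004848 north), which points northwest.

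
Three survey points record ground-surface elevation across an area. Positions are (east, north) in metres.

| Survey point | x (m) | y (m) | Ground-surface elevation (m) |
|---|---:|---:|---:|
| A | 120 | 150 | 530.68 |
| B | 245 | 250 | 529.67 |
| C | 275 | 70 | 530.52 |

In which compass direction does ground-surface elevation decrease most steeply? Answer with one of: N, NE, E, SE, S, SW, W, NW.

NE

With z = a·x + b·y + c and A as origin, the differences give:
  125·a + 100·b = -1.01
  155·a + (-80)·b = -0.16
Eliminate b (×(-80) and ×100, subtract): -25500·a = 96.800 → a = ∂z/∂x = -0.003796
Back-substitute: b = ∂z/∂y = -0.005355.
Steepest decrease is along −∇f = (+0.003796 E, +0.005355 N) → northeast.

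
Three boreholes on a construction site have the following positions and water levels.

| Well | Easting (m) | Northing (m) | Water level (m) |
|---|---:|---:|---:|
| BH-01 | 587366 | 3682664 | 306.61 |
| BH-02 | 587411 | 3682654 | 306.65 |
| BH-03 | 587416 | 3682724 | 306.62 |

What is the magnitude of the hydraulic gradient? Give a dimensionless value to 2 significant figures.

0.00092

Differences from BH-01: to BH-02 (Δx, Δy, Δh) = (45, -10, +0.04); to BH-03 = (50, 60, +0.01).
Determinant of the coordinate differences = 45·60 − 50·(-10) = 3200.
∂h/∂x = [(+0.04)·60 − (+0.01)·(-10)] / 3200 = +0.0007812
∂h/∂y = [45·(+0.01) − 50·(+0.04)] / 3200 = -0.0004844
|∇h| = √(0.0007812² + -0.0004844²) = 0.0009192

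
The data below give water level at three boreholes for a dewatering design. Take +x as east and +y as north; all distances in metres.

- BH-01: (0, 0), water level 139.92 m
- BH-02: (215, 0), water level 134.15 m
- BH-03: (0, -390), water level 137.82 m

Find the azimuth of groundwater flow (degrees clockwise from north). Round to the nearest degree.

101°

∂h/∂x = (134.15 − 139.92) / (215 − 0) = -0.02684
∂h/∂y = (137.82 − 139.92) / (-390 − 0) = +0.005385
Flow direction (−∇h) has components (+0.02684 E, -0.005385 N).
Azimuth = atan2(E, N) = atan2(+0.02684, -0.005385) = 101.3° ≈ 101°.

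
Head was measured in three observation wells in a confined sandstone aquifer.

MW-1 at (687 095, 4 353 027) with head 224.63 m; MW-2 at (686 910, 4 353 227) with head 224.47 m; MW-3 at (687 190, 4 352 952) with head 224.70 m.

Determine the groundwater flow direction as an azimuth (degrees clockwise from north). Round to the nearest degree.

Three-point gradient (reference MW-1): Δ to MW-2 = (-185, 200, -0.16), Δ to MW-3 = (95, -75, +0.07).
∂h/∂x = +0.0003902, ∂h/∂y = -0.0004390 (det = -5125).
Flow direction (−∇h) has components (-0.0003902 E, +0.0004390 N).
Azimuth = atan2(E, N) = atan2(-0.0003902, +0.0004390) = 318.4° ≈ 318°.

318°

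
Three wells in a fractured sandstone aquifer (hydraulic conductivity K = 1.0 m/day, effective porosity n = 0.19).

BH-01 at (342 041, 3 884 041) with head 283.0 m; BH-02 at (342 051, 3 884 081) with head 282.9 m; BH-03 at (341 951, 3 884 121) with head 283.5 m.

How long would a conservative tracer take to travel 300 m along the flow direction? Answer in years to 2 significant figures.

24 years

Taking BH-01 as reference: BH-02−BH-01 = (10, 40, -0.1); BH-03−BH-01 = (-90, 80, +0.5).
Solve a·Δx + b·Δy = Δh: det = 10·80 − (-90)·40 = 4400.
∂h/∂x = [(-0.1)·80 − (+0.5)·40] / 4400 = -0.006364
∂h/∂y = [10·(+0.5) − (-90)·(-0.1)] / 4400 = -0.0009091
|∇h| = √(-0.006364² + -0.0009091²) = 0.006429
Seepage velocity v = K·i/n = 1.0 × 0.006429 / 0.19 = 0.03384 m/day.
t = 300 / 0.03384 = 8865 days = 24.3 years.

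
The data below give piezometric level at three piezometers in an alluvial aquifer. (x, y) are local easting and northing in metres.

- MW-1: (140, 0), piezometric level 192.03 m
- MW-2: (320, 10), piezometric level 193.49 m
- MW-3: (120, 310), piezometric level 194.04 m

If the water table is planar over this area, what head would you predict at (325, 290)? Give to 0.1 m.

195.5 m

Taking MW-1 as reference: MW-2−MW-1 = (180, 10, +1.46); MW-3−MW-1 = (-20, 310, +2.01).
Determinant of the coordinate differences = 180·310 − (-20)·10 = 56000.
∂h/∂x = [(+1.46)·310 − (+2.01)·10] / 56000 = +0.007723
∂h/∂y = [180·(+2.01) − (-20)·(+1.46)] / 56000 = +0.006982
h(325, 290) = 192.03 + (+0.007723)·(185) + (+0.006982)·(290) = 192.03 +1.429 +2.025 = 195.484 m.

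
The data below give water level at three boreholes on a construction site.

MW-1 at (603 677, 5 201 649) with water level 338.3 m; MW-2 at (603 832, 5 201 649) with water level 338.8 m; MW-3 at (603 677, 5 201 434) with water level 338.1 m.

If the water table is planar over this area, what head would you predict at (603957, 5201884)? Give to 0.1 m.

∂h/∂x = (338.8 − 338.3) / (603832 − 603677) = +0.003226
∂h/∂y = (338.1 − 338.3) / (5201434 − 5201649) = +0.0009302
h(603957, 5201884) = 338.3 + (+0.003226)·(280) + (+0.0009302)·(235) = 338.3 +0.903 +0.219 = 339.422 m.

339.4 m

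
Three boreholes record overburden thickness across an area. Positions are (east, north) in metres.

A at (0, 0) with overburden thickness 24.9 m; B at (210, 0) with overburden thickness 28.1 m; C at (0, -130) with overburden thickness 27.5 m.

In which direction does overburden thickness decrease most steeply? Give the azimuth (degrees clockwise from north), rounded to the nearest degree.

∂d/∂x = (28.1 − 24.9) / (210 − 0) = +0.01524
∂d/∂y = (27.5 − 24.9) / (-130 − 0) = -0.02000
Steepest decrease is along −∇f: components (-0.01524 E, +0.02000 N).
Azimuth = atan2(-0.01524, +0.02000) = 322.7° ≈ 323°.

323°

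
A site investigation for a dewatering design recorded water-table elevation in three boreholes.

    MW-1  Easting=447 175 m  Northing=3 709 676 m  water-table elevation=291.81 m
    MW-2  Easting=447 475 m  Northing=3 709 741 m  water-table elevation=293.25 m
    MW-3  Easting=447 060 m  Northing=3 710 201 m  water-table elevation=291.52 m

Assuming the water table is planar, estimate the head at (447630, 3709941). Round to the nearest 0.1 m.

Taking MW-1 as reference: MW-2−MW-1 = (300, 65, +1.44); MW-3−MW-1 = (-115, 525, -0.29).
Determinant of the coordinate differences = 300·525 − (-115)·65 = 164975.
∂h/∂x = [(+1.44)·525 − (-0.29)·65] / 164975 = +0.004697
∂h/∂y = [300·(-0.29) − (-115)·(+1.44)] / 164975 = +0.0004764
h(447630, 3709941) = 291.81 + (+0.004697)·(455) + (+0.0004764)·(265) = 291.81 +2.137 +0.126 = 294.073 m.

294.1 m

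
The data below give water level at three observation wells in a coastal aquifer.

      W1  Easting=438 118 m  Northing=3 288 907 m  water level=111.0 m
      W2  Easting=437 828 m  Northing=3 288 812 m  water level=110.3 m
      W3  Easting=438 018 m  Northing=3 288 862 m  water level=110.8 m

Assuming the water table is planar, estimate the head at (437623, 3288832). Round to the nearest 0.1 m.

Differences from W1: to W2 (Δx, Δy, Δh) = (-290, -95, -0.7); to W3 = (-100, -45, -0.2).
Solve a·Δx + b·Δy = Δh: det = (-290)·(-45) − (-100)·(-95) = 3550.
∂h/∂x = [(-0.7)·(-45) − (-0.2)·(-95)] / 3550 = +0.003521
∂h/∂y = [(-290)·(-0.2) − (-100)·(-0.7)] / 3550 = -0.003380
h(437623, 3288832) = 111.0 + (+0.003521)·(-495) + (-0.003380)·(-75) = 111.0 -1.743 +0.254 = 109.511 m.

109.5 m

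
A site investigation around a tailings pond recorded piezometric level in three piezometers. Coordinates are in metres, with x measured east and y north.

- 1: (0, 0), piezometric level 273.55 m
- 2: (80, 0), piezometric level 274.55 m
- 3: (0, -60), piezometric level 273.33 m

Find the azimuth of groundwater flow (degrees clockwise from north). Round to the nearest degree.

254°

∂h/∂x = (274.55 − 273.55) / (80 − 0) = +0.01250
∂h/∂y = (273.33 − 273.55) / (-60 − 0) = +0.003667
Flow direction (−∇h) has components (-0.01250 E, -0.003667 N).
Azimuth = atan2(E, N) = atan2(-0.01250, -0.003667) = 253.7° ≈ 254°.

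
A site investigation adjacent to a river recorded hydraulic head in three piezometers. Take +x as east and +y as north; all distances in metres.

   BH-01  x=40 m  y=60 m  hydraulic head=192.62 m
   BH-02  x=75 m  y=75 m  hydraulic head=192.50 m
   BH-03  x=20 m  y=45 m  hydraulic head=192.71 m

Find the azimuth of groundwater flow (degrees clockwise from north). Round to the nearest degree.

031°

Differences from BH-01: to BH-02 (Δx, Δy, Δh) = (35, 15, -0.12); to BH-03 = (-20, -15, +0.09).
Determinant of the coordinate differences = 35·(-15) − (-20)·15 = -225.
∂h/∂x = [(-0.12)·(-15) − (+0.09)·15] / -225 = -0.002000
∂h/∂y = [35·(+0.09) − (-20)·(-0.12)] / -225 = -0.003333
Flow direction (−∇h) has components (+0.002000 E, +0.003333 N).
Azimuth = atan2(E, N) = atan2(+0.002000, +0.003333) = 31.0° ≈ 031°.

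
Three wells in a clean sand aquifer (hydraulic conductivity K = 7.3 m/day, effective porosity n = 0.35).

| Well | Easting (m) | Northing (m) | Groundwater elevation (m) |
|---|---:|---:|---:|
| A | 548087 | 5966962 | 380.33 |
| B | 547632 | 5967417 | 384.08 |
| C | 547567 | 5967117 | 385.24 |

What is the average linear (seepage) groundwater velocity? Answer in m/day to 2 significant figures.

0.21 m/day

Taking A as reference: B−A = (-455, 455, +3.75); C−A = (-520, 155, +4.91).
Determinant of the coordinate differences = (-455)·155 − (-520)·455 = 166075.
∂h/∂x = [(+3.75)·155 − (+4.91)·455] / 166075 = -0.009952
∂h/∂y = [(-455)·(+4.91) − (-520)·(+3.75)] / 166075 = -0.001710
|∇h| = √(-0.009952² + -0.001710²) = 0.0101
Seepage velocity v = K·i/n = 7.3 × 0.0101 / 0.35 = 0.2107 m/day.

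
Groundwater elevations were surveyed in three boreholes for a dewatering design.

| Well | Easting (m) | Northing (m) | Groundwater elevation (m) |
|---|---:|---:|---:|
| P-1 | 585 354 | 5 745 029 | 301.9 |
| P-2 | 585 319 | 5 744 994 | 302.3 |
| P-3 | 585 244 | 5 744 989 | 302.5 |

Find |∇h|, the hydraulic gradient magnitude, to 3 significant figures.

0.00961

With h = a·x + b·y + c and P-1 as origin, the differences give:
  (-35)·a + (-35)·b = +0.4
  (-110)·a + (-40)·b = +0.6
Eliminate b (×(-40) and ×(-35), subtract): -2450·a = 5.00 → a = ∂h/∂x = -0.002041
Back-substitute: b = ∂h/∂y = -0.009388.
|∇h| = √(-0.002041² + -0.009388²) = 0.009607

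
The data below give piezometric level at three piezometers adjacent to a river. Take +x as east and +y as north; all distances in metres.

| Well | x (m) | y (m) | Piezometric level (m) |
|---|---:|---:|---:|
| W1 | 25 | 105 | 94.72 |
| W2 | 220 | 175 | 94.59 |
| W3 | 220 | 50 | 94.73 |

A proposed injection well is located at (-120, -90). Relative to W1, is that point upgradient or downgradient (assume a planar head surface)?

Three-point gradient (reference W1): Δ to W2 = (195, 70, -0.13), Δ to W3 = (195, -55, +0.01).
∂h/∂x = -0.0002646, ∂h/∂y = -0.001120 (det = -24375).
Head at (-120, -90) = 94.72 + (-0.0002646)·(-145) + (-0.001120)·(-195) = 94.98 m.
That is higher than the 94.72 m at W1, so the point is upgradient.

upgradient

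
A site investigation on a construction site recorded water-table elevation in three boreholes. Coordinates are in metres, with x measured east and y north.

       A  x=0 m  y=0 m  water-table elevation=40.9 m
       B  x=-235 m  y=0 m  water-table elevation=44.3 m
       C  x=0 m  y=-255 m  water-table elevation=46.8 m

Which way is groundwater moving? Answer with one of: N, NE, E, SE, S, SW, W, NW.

∂h/∂x = (44.3 − 40.9) / (-235 − 0) = -0.01447
∂h/∂y = (46.8 − 40.9) / (-255 − 0) = -0.02314
Flow = −∇h = (+0.01447 east, +0.02314 north), which points northeast.

NE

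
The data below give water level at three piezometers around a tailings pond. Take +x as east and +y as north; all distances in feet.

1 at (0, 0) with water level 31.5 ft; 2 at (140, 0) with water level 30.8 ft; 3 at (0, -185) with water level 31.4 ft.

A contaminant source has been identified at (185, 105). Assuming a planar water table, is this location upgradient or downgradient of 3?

downgradient

∂h/∂x = (30.8 − 31.5) / (140 − 0) = -0.005000
∂h/∂y = (31.4 − 31.5) / (-185 − 0) = +0.0005405
Head at (185, 105) = 31.5 + (-0.005000)·(185) + (+0.0005405)·(105) = 30.63 ft.
That is lower than the 31.4 ft at 3, so the point is downgradient.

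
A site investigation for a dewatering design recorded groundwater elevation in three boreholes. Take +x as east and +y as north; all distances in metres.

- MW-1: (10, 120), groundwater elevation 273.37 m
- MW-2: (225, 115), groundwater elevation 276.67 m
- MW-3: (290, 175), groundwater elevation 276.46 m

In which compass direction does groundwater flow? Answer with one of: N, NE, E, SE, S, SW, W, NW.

NW

Differences from MW-1: to MW-2 (Δx, Δy, Δh) = (215, -5, +3.30); to MW-3 = (280, 55, +3.09).
Determinant of the coordinate differences = 215·55 − 280·(-5) = 13225.
∂h/∂x = [(+3.30)·55 − (+3.09)·(-5)] / 13225 = +0.01489
∂h/∂y = [215·(+3.09) − 280·(+3.30)] / 13225 = -0.01963
Flow = −∇h = (-0.01489 east, +0.01963 north), which points northwest.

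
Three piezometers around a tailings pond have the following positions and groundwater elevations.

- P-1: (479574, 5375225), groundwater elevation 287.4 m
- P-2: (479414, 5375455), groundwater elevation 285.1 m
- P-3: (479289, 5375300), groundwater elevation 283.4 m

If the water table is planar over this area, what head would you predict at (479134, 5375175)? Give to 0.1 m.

Three-point gradient (reference P-1): Δ to P-2 = (-160, 230, -2.3), Δ to P-3 = (-285, 75, -4.0).
∂h/∂x = +0.01396, ∂h/∂y = -0.0002894 (det = 53550).
h(479134, 5375175) = 287.4 + (+0.01396)·(-440) + (-0.0002894)·(-50) = 287.4 -6.142 +0.014 = 281.273 m.

281.3 m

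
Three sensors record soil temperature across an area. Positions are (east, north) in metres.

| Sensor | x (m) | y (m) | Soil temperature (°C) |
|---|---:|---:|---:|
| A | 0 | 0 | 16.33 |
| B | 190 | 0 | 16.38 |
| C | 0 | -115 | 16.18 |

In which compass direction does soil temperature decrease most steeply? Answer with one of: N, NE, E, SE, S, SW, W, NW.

∂T/∂x = (16.38 − 16.33) / (190 − 0) = +0.0002632
∂T/∂y = (16.18 − 16.33) / (-115 − 0) = +0.001304
Steepest decrease is along −∇f = (-0.0002632 E, -0.001304 N) → south.

S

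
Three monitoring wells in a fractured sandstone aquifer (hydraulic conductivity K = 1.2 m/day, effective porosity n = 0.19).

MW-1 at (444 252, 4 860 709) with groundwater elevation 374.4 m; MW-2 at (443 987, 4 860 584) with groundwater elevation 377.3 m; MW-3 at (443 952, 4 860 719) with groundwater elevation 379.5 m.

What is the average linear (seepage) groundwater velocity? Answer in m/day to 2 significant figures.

0.13 m/day

Taking MW-1 as reference: MW-2−MW-1 = (-265, -125, +2.9); MW-3−MW-1 = (-300, 10, +5.1).
Determinant of the coordinate differences = (-265)·10 − (-300)·(-125) = -40150.
∂h/∂x = [(+2.9)·10 − (+5.1)·(-125)] / -40150 = -0.01660
∂h/∂y = [(-265)·(+5.1) − (-300)·(+2.9)] / -40150 = +0.01199
|∇h| = √(-0.01660² + 0.01199²) = 0.02048
Seepage velocity v = K·i/n = 1.2 × 0.02048 / 0.19 = 0.1293 m/day.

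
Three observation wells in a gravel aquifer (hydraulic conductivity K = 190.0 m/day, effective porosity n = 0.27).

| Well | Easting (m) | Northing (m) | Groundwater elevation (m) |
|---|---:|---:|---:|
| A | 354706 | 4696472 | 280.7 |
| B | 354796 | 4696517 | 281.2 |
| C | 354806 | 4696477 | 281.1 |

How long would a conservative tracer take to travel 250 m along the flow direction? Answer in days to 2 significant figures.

Three-point gradient (reference A): Δ to B = (90, 45, +0.5), Δ to C = (100, 5, +0.4).
∂h/∂x = +0.003827, ∂h/∂y = +0.003457 (det = -4050).
|∇h| = √(0.003827² + 0.003457²) = 0.005157
Seepage velocity v = K·i/n = 190.0 × 0.005157 / 0.27 = 3.629 m/day.
t = 250 / 3.629 = 68.89 days.

69 days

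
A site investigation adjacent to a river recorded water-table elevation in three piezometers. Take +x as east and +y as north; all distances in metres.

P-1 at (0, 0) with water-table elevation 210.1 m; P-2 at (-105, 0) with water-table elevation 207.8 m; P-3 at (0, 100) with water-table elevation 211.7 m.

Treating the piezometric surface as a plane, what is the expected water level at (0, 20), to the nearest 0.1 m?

∂h/∂x = (207.8 − 210.1) / (-105 − 0) = +0.02190
∂h/∂y = (211.7 − 210.1) / (100 − 0) = +0.01600
h(0, 20) = 210.1 + (+0.02190)·(0) + (+0.01600)·(20) = 210.1 +0.000 +0.320 = 210.420 m.

210.4 m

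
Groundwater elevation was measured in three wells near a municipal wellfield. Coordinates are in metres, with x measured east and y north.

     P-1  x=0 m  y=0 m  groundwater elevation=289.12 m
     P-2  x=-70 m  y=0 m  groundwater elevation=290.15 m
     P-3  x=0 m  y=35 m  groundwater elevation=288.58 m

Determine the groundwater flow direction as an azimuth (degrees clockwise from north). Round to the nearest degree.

044°

∂h/∂x = (290.15 − 289.12) / (-70 − 0) = -0.01471
∂h/∂y = (288.58 − 289.12) / (35 − 0) = -0.01543
Flow direction (−∇h) has components (+0.01471 E, +0.01543 N).
Azimuth = atan2(E, N) = atan2(+0.01471, +0.01543) = 43.6° ≈ 044°.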